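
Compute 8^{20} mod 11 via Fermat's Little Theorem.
1

By Fermat's Little Theorem, a^(p-1) ≡ 1 (mod p) for prime p and gcd(a, p) = 1
Here p = 11, so 8^10 ≡ 1 (mod 11)
We can reduce the exponent: 20 mod 10 = 0
So 8^20 ≡ 8^0 (mod 11)
Computing: 8^0 mod 11 = 1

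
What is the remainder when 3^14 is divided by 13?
Using Fermat: 3^{12} ≡ 1 (mod 13). 14 ≡ 2 (mod 12). So 3^{14} ≡ 3^{2} ≡ 9 (mod 13)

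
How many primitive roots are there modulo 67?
20

The number of primitive roots modulo p is φ(p-1) = φ(66)
φ(66) = 20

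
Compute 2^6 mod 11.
6 = 4 + 2 (binary 110). Repeated squaring mod 11: 2^1 ≡ 2; 2^2 ≡ 2² = 4 ≡ 4; 2^4 ≡ 4² = 16 ≡ 5. Multiply: 2^6 = 2^4 × 2^2 ≡ 5 × 4 (mod 11): 5 × 4 = 20 ≡ 9. So 2^6 ≡ 9 (mod 11).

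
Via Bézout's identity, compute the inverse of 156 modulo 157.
Extended GCD: 156(-1) + 157(1) = 1. So 156^(-1) ≡ 156 ≡ 156 (mod 157). Verify: 156 × 156 = 24336 ≡ 1 (mod 157)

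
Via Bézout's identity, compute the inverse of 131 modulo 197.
Extended GCD: 131(-3) + 197(2) = 1. So 131^(-1) ≡ 194 ≡ 194 (mod 197). Verify: 131 × 194 = 25414 ≡ 1 (mod 197)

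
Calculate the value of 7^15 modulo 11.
Using Fermat: 7^{10} ≡ 1 (mod 11). 15 ≡ 5 (mod 10). So 7^{15} ≡ 7^{5} ≡ 10 (mod 11)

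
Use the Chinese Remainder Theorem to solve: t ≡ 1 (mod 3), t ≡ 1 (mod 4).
M = 3 × 4 = 12. M₁ = 4, y₁ ≡ 1 (mod 3). M₂ = 3, y₂ ≡ 3 (mod 4). t = 1×4×1 + 1×3×3 ≡ 1 (mod 12)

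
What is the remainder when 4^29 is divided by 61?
Using repeated squaring. 29 = 16 + 8 + 4 + 1 (binary 11101). Repeated squaring mod 61: 4^1 ≡ 4; 4^2 ≡ 4² = 16 ≡ 16; 4^4 ≡ 16² = 256 ≡ 12; 4^8 ≡ 12² = 144 ≡ 22; 4^16 ≡ 22² = 484 ≡ 57. Multiply: 4^29 = 4^16 × 4^8 × 4^4 × 4^1 ≡ 57 × 22 × 12 × 4 (mod 61): 57 × 22 = 1254 ≡ 34; 34 × 12 = 408 ≡ 42; 42 × 4 = 168 ≡ 46. So 4^29 ≡ 46 (mod 61).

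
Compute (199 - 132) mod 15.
7

(199 - 132) = 67
67 mod 15 = 7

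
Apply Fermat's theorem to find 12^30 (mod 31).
By Fermat's Little Theorem, 12^{30} ≡ 1 (mod 31) since 31 is prime and gcd(12, 31) = 1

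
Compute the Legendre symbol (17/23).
(17/23) = 17^{11} mod 23 = -1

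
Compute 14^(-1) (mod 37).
14^(-1) ≡ 8 (mod 37). Verification: 14 × 8 = 112 ≡ 1 (mod 37)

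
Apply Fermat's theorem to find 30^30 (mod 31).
By Fermat's Little Theorem, 30^{30} ≡ 1 (mod 31) since 31 is prime and gcd(30, 31) = 1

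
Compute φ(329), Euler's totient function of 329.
276

Prime factorization: 329 = 7 × 47
Using the formula φ(n) = n × Π(1 - 1/p) for each prime factor p:
φ(329) = 329 × (1 - 1/7) × (1 - 1/47)
φ(329) = 276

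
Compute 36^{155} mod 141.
108

Using successive squaring:
Binary expansion of 155: 10011011
Powers of 36 mod 141 (each is the square of the previous):
  36^1 ≡ 36 (mod 141)
  36^2 ≡ 36² = 1296 ≡ 27 (mod 141)
  36^4 ≡ 27² = 729 ≡ 24 (mod 141)
  36^8 ≡ 24² = 576 ≡ 12 (mod 141)
  36^16 ≡ 12² = 144 ≡ 3 (mod 141)
  36^32 ≡ 3² = 9 ≡ 9 (mod 141)
  36^64 ≡ 9² = 81 ≡ 81 (mod 141)
  36^128 ≡ 81² = 6561 ≡ 75 (mod 141)
155 = 128 + 16 + 8 + 2 + 1, so 36^155 = 36^128 × 36^16 × 36^8 × 36^2 × 36^1 ≡ 75 × 3 × 12 × 27 × 36 (mod 141)
Multiplying step by step:
  75 × 3 = 225 ≡ 84 (mod 141)
  84 × 12 = 1008 ≡ 21 (mod 141)
  21 × 27 = 567 ≡ 3 (mod 141)
  3 × 36 = 108 ≡ 108 (mod 141)
Result: 36^155 ≡ 108 (mod 141)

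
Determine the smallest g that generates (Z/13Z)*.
2

A primitive root g modulo p has order p-1 = 12
Prime divisors of 12: [2, 3]
g is a primitive root iff g^(12/q) ≢ 1 (mod 13) for each prime divisor q
Testing small values:
  g = 2: 2^6 ≡ 12, 2^4 ≡ 3 (mod 13) → none is 1, primitive root!
The smallest primitive root is 2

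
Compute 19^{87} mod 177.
1

Using successive squaring:
Binary expansion of 87: 1010111
Powers of 19 mod 177 (each is the square of the previous):
  19^1 ≡ 19 (mod 177)
  19^2 ≡ 19² = 361 ≡ 7 (mod 177)
  19^4 ≡ 7² = 49 ≡ 49 (mod 177)
  19^8 ≡ 49² = 2401 ≡ 100 (mod 177)
  19^16 ≡ 100² = 10000 ≡ 88 (mod 177)
  19^32 ≡ 88² = 7744 ≡ 133 (mod 177)
  19^64 ≡ 133² = 17689 ≡ 166 (mod 177)
87 = 64 + 16 + 4 + 2 + 1, so 19^87 = 19^64 × 19^16 × 19^4 × 19^2 × 19^1 ≡ 166 × 88 × 49 × 7 × 19 (mod 177)
Multiplying step by step:
  166 × 88 = 14608 ≡ 94 (mod 177)
  94 × 49 = 4606 ≡ 4 (mod 177)
  4 × 7 = 28 ≡ 28 (mod 177)
  28 × 19 = 532 ≡ 1 (mod 177)
Result: 19^87 ≡ 1 (mod 177)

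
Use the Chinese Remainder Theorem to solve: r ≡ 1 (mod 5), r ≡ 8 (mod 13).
M = 5 × 13 = 65. M₁ = 13, y₁ ≡ 2 (mod 5). M₂ = 5, y₂ ≡ 8 (mod 13). r = 1×13×2 + 8×5×8 ≡ 21 (mod 65)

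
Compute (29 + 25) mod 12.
6

(29 + 25) = 54
54 mod 12 = 6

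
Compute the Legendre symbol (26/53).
(26/53) = 26^{26} mod 53 = -1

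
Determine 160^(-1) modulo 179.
160^(-1) ≡ 113 (mod 179). Verification: 160 × 113 = 18080 ≡ 1 (mod 179)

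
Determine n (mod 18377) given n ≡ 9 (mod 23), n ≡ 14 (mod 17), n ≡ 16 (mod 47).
14821

Using the Chinese Remainder Theorem:
M = product of moduli = 18377
For equation 1: M_1 = 799, 799 ≡ 17 (mod 23), inverse of 799 mod 23 is 19 (check: 17 × 19 = 323 ≡ 1 (mod 23))
For equation 2: M_2 = 1081, 1081 ≡ 10 (mod 17), inverse of 1081 mod 17 is 12 (check: 10 × 12 = 120 ≡ 1 (mod 17))
For equation 3: M_3 = 391, 391 ≡ 15 (mod 47), inverse of 391 mod 47 is 22 (check: 15 × 22 = 330 ≡ 1 (mod 47))
Combine: n ≡ Σ r_i×M_i×(M_i⁻¹ mod m_i) = 9×799×19 + 14×1081×12 + 16×391×22 = 136629 + 181608 + 137632 = 455869
455869 mod 18377 = 14821
n ≡ 14821 (mod 18377)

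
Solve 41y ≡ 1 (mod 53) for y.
22

Using Extended Euclidean Algorithm:
gcd(41, 53) = 1
Bezout coefficients: 41 × 22 + 53 × -17 = 1
So 41 × 22 ≡ 1 (mod 53)
The inverse is 22 mod 53 = 22
Verification: 41 × 22 = 902 = 17 × 53 + 1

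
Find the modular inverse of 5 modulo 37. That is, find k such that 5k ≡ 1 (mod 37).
15

Using Extended Euclidean Algorithm:
gcd(5, 37) = 1
Bezout coefficients: 5 × 15 + 37 × -2 = 1
So 5 × 15 ≡ 1 (mod 37)
The inverse is 15 mod 37 = 15
Verification: 5 × 15 = 75 = 2 × 37 + 1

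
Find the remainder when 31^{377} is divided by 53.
By Fermat: 31^{52} ≡ 1 (mod 53). 377 = 7×52 + 13. So 31^{377} ≡ 31^{13} ≡ 30 (mod 53)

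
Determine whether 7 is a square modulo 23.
By Euler's criterion: 7^{11} ≡ 22 (mod 23). Since this equals -1 (≡ 22), 7 is not a QR.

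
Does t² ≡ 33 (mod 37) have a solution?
By Euler's criterion: 33^{18} ≡ 1 (mod 37). Since this equals 1, 33 is a QR.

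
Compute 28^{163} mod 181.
21

Using successive squaring:
Binary expansion of 163: 10100011
Powers of 28 mod 181 (each is the square of the previous):
  28^1 ≡ 28 (mod 181)
  28^2 ≡ 28² = 784 ≡ 60 (mod 181)
  28^4 ≡ 60² = 3600 ≡ 161 (mod 181)
  28^8 ≡ 161² = 25921 ≡ 38 (mod 181)
  28^16 ≡ 38² = 1444 ≡ 177 (mod 181)
  28^32 ≡ 177² = 31329 ≡ 16 (mod 181)
  28^64 ≡ 16² = 256 ≡ 75 (mod 181)
  28^128 ≡ 75² = 5625 ≡ 14 (mod 181)
163 = 128 + 32 + 2 + 1, so 28^163 = 28^128 × 28^32 × 28^2 × 28^1 ≡ 14 × 16 × 60 × 28 (mod 181)
Multiplying step by step:
  14 × 16 = 224 ≡ 43 (mod 181)
  43 × 60 = 2580 ≡ 46 (mod 181)
  46 × 28 = 1288 ≡ 21 (mod 181)
Result: 28^163 ≡ 21 (mod 181)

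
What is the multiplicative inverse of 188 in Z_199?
188^(-1) ≡ 18 (mod 199). Verification: 188 × 18 = 3384 ≡ 1 (mod 199)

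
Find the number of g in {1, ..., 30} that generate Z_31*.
Number of primitive roots mod 31 = φ(30) = 8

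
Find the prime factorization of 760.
2^3 × 5 × 19

Divide by primes starting from smallest:
760 ÷ 2 = 380
380 ÷ 2 = 190
190 ÷ 2 = 95
95 ÷ 5 = 19
19 ÷ 19 = 1

760 = 2^3 × 5 × 19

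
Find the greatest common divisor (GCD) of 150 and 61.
1

Using the Euclidean algorithm:
150 = 2 × 61 + 28
61 = 2 × 28 + 5
28 = 5 × 5 + 3
5 = 1 × 3 + 2
3 = 1 × 2 + 1
2 = 2 × 1 + 0

GCD(150, 61) = 1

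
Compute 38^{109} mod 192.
128

Using successive squaring:
Binary expansion of 109: 1101101
Powers of 38 mod 192 (each is the square of the previous):
  38^1 ≡ 38 (mod 192)
  38^2 ≡ 38² = 1444 ≡ 100 (mod 192)
  38^4 ≡ 100² = 10000 ≡ 16 (mod 192)
  38^8 ≡ 16² = 256 ≡ 64 (mod 192)
  38^16 ≡ 64² = 4096 ≡ 64 (mod 192)
  38^32 ≡ 64² = 4096 ≡ 64 (mod 192)
  38^64 ≡ 64² = 4096 ≡ 64 (mod 192)
109 = 64 + 32 + 8 + 4 + 1, so 38^109 = 38^64 × 38^32 × 38^8 × 38^4 × 38^1 ≡ 64 × 64 × 64 × 16 × 38 (mod 192)
Multiplying step by step:
  64 × 64 = 4096 ≡ 64 (mod 192)
  64 × 64 = 4096 ≡ 64 (mod 192)
  64 × 16 = 1024 ≡ 64 (mod 192)
  64 × 38 = 2432 ≡ 128 (mod 192)
Result: 38^109 ≡ 128 (mod 192)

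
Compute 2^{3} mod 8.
0

Using successive squaring:
Binary expansion of 3: 11
Powers of 2 mod 8 (each is the square of the previous):
  2^1 ≡ 2 (mod 8)
  2^2 ≡ 2² = 4 ≡ 4 (mod 8)
3 = 2 + 1, so 2^3 = 2^2 × 2^1 ≡ 4 × 2 (mod 8)
Multiplying step by step:
  4 × 2 = 8 ≡ 0 (mod 8)
Result: 2^3 ≡ 0 (mod 8)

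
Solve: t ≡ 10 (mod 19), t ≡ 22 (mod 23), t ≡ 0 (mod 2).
M = 19 × 23 × 2 = 874. M₁ = 46, y₁ ≡ 12 (mod 19). M₂ = 38, y₂ ≡ 20 (mod 23). M₃ = 437, y₃ ≡ 1 (mod 2). t = 10×46×12 + 22×38×20 + 0×437×1 ≡ 390 (mod 874)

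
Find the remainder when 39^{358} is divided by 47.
By Fermat: 39^{46} ≡ 1 (mod 47). 358 = 7×46 + 36. So 39^{358} ≡ 39^{36} ≡ 18 (mod 47)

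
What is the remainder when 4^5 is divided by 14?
5 = 4 + 1 (binary 101). Repeated squaring mod 14: 4^1 ≡ 4; 4^2 ≡ 4² = 16 ≡ 2; 4^4 ≡ 2² = 4 ≡ 4. Multiply: 4^5 = 4^4 × 4^1 ≡ 4 × 4 (mod 14): 4 × 4 = 16 ≡ 2. So 4^5 ≡ 2 (mod 14).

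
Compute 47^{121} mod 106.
77

Using successive squaring:
Binary expansion of 121: 1111001
Powers of 47 mod 106 (each is the square of the previous):
  47^1 ≡ 47 (mod 106)
  47^2 ≡ 47² = 2209 ≡ 89 (mod 106)
  47^4 ≡ 89² = 7921 ≡ 77 (mod 106)
  47^8 ≡ 77² = 5929 ≡ 99 (mod 106)
  47^16 ≡ 99² = 9801 ≡ 49 (mod 106)
  47^32 ≡ 49² = 2401 ≡ 69 (mod 106)
  47^64 ≡ 69² = 4761 ≡ 97 (mod 106)
121 = 64 + 32 + 16 + 8 + 1, so 47^121 = 47^64 × 47^32 × 47^16 × 47^8 × 47^1 ≡ 97 × 69 × 49 × 99 × 47 (mod 106)
Multiplying step by step:
  97 × 69 = 6693 ≡ 15 (mod 106)
  15 × 49 = 735 ≡ 99 (mod 106)
  99 × 99 = 9801 ≡ 49 (mod 106)
  49 × 47 = 2303 ≡ 77 (mod 106)
Result: 47^121 ≡ 77 (mod 106)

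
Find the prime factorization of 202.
2 × 101

Divide by primes starting from smallest:
202 ÷ 2 = 101
101 ÷ 101 = 1

202 = 2 × 101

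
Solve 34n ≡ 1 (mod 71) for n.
23

Using Extended Euclidean Algorithm:
gcd(34, 71) = 1
Bezout coefficients: 34 × 23 + 71 × -11 = 1
So 34 × 23 ≡ 1 (mod 71)
The inverse is 23 mod 71 = 23
Verification: 34 × 23 = 782 = 11 × 71 + 1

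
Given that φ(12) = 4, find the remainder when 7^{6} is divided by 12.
By Euler: 7^{4} ≡ 1 (mod 12) since gcd(7, 12) = 1. 6 = 1×4 + 2. So 7^{6} ≡ 7^{2} ≡ 1 (mod 12)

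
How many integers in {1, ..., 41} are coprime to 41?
40

Prime factorization: 41 = 41
Using the formula φ(n) = n × Π(1 - 1/p) for each prime factor p:
φ(41) = 41 × (1 - 1/41)
φ(41) = 40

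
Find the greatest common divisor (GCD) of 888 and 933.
3

Using the Euclidean algorithm:
888 = 0 × 933 + 888
933 = 1 × 888 + 45
888 = 19 × 45 + 33
45 = 1 × 33 + 12
33 = 2 × 12 + 9
12 = 1 × 9 + 3
9 = 3 × 3 + 0

GCD(888, 933) = 3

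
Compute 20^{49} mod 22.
16

Using successive squaring:
Binary expansion of 49: 110001
Powers of 20 mod 22 (each is the square of the previous):
  20^1 ≡ 20 (mod 22)
  20^2 ≡ 20² = 400 ≡ 4 (mod 22)
  20^4 ≡ 4² = 16 ≡ 16 (mod 22)
  20^8 ≡ 16² = 256 ≡ 14 (mod 22)
  20^16 ≡ 14² = 196 ≡ 20 (mod 22)
  20^32 ≡ 20² = 400 ≡ 4 (mod 22)
49 = 32 + 16 + 1, so 20^49 = 20^32 × 20^16 × 20^1 ≡ 4 × 20 × 20 (mod 22)
Multiplying step by step:
  4 × 20 = 80 ≡ 14 (mod 22)
  14 × 20 = 280 ≡ 16 (mod 22)
Result: 20^49 ≡ 16 (mod 22)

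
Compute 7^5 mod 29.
5 = 4 + 1 (binary 101). Repeated squaring mod 29: 7^1 ≡ 7; 7^2 ≡ 7² = 49 ≡ 20; 7^4 ≡ 20² = 400 ≡ 23. Multiply: 7^5 = 7^4 × 7^1 ≡ 23 × 7 (mod 29): 23 × 7 = 161 ≡ 16. So 7^5 ≡ 16 (mod 29).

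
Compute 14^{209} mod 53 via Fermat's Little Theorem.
14

By Fermat's Little Theorem, a^(p-1) ≡ 1 (mod p) for prime p and gcd(a, p) = 1
Here p = 53, so 14^52 ≡ 1 (mod 53)
We can reduce the exponent: 209 mod 52 = 1
So 14^209 ≡ 14^1 (mod 53)
Computing: 14^1 mod 53 = 14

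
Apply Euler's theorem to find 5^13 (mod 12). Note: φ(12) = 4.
By Euler: 5^{4} ≡ 1 (mod 12) since gcd(5, 12) = 1. 13 = 3×4 + 1. So 5^{13} ≡ 5^{1} ≡ 5 (mod 12)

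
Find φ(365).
288

Prime factorization: 365 = 5 × 73
Using the formula φ(n) = n × Π(1 - 1/p) for each prime factor p:
φ(365) = 365 × (1 - 1/5) × (1 - 1/73)
φ(365) = 288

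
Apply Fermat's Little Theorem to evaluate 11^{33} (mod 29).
14

By Fermat's Little Theorem, a^(p-1) ≡ 1 (mod p) for prime p and gcd(a, p) = 1
Here p = 29, so 11^28 ≡ 1 (mod 29)
We can reduce the exponent: 33 mod 28 = 5
So 11^33 ≡ 11^5 (mod 29)
Computing: 11^5 mod 29 = 14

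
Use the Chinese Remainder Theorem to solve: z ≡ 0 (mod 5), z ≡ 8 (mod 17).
M = 5 × 17 = 85. M₁ = 17, y₁ ≡ 3 (mod 5). M₂ = 5, y₂ ≡ 7 (mod 17). z = 0×17×3 + 8×5×7 ≡ 25 (mod 85)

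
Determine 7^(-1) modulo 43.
7^(-1) ≡ 37 (mod 43). Verification: 7 × 37 = 259 ≡ 1 (mod 43)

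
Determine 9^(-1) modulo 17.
9^(-1) ≡ 2 (mod 17). Verification: 9 × 2 = 18 ≡ 1 (mod 17)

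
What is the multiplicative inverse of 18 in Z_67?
18^(-1) ≡ 41 (mod 67). Verification: 18 × 41 = 738 ≡ 1 (mod 67)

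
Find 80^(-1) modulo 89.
79

Using Extended Euclidean Algorithm:
gcd(80, 89) = 1
Bezout coefficients: 80 × -10 + 89 × 9 = 1
So 80 × -10 ≡ 1 (mod 89)
The inverse is -10 mod 89 = 79
Verification: 80 × 79 = 6320 = 71 × 89 + 1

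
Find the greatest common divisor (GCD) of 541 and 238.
1

Using the Euclidean algorithm:
541 = 2 × 238 + 65
238 = 3 × 65 + 43
65 = 1 × 43 + 22
43 = 1 × 22 + 21
22 = 1 × 21 + 1
21 = 21 × 1 + 0

GCD(541, 238) = 1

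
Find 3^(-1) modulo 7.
5

Using Extended Euclidean Algorithm:
gcd(3, 7) = 1
Bezout coefficients: 3 × -2 + 7 × 1 = 1
So 3 × -2 ≡ 1 (mod 7)
The inverse is -2 mod 7 = 5
Verification: 3 × 5 = 15 = 2 × 7 + 1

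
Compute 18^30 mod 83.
Using repeated squaring. 30 = 16 + 8 + 4 + 2 (binary 11110). Repeated squaring mod 83: 18^1 ≡ 18; 18^2 ≡ 18² = 324 ≡ 75; 18^4 ≡ 75² = 5625 ≡ 64; 18^8 ≡ 64² = 4096 ≡ 29; 18^16 ≡ 29² = 841 ≡ 11. Multiply: 18^30 = 18^16 × 18^8 × 18^4 × 18^2 ≡ 11 × 29 × 64 × 75 (mod 83): 11 × 29 = 319 ≡ 70; 70 × 64 = 4480 ≡ 81; 81 × 75 = 6075 ≡ 16. So 18^30 ≡ 16 (mod 83).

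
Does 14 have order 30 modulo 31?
p - 1 = 30 has prime divisors 2, 3, 5. Check 14^(30/q) mod 31 for each: 14^(30/2) = 14^15 ≡ 1, 14^(30/3) = 14^10 ≡ 25, 14^(30/5) = 14^6 ≡ 8 (mod 31). Since 14^15 ≡ 1 (mod 31), the order of 14 divides 15 (in fact the order is 15) ≠ 30, so it is not a primitive root.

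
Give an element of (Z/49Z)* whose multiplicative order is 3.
18 has order 3 mod 49 since 18^{3} ≡ 1 (mod 49) and no smaller power works.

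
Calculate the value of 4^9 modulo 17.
9 = 8 + 1 (binary 1001). Repeated squaring mod 17: 4^1 ≡ 4; 4^2 ≡ 4² = 16 ≡ 16; 4^4 ≡ 16² = 256 ≡ 1; 4^8 ≡ 1² = 1 ≡ 1. Multiply: 4^9 = 4^8 × 4^1 ≡ 1 × 4 (mod 17): 1 × 4 = 4 ≡ 4. So 4^9 ≡ 4 (mod 17).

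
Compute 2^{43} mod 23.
12

Using successive squaring:
Binary expansion of 43: 101011
Powers of 2 mod 23 (each is the square of the previous):
  2^1 ≡ 2 (mod 23)
  2^2 ≡ 2² = 4 ≡ 4 (mod 23)
  2^4 ≡ 4² = 16 ≡ 16 (mod 23)
  2^8 ≡ 16² = 256 ≡ 3 (mod 23)
  2^16 ≡ 3² = 9 ≡ 9 (mod 23)
  2^32 ≡ 9² = 81 ≡ 12 (mod 23)
43 = 32 + 8 + 2 + 1, so 2^43 = 2^32 × 2^8 × 2^2 × 2^1 ≡ 12 × 3 × 4 × 2 (mod 23)
Multiplying step by step:
  12 × 3 = 36 ≡ 13 (mod 23)
  13 × 4 = 52 ≡ 6 (mod 23)
  6 × 2 = 12 ≡ 12 (mod 23)
Result: 2^43 ≡ 12 (mod 23)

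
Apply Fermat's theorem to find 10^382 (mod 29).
By Fermat: 10^{28} ≡ 1 (mod 29). 382 ≡ 18 (mod 28). So 10^{382} ≡ 10^{18} ≡ 5 (mod 29)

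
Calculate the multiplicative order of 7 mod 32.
Powers of 7 mod 32: 7^1≡7, 7^2≡17, 7^3≡23, 7^4≡1. Order = 4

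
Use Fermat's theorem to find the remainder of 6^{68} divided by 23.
13

By Fermat's Little Theorem, a^(p-1) ≡ 1 (mod p) for prime p and gcd(a, p) = 1
Here p = 23, so 6^22 ≡ 1 (mod 23)
We can reduce the exponent: 68 mod 22 = 2
So 6^68 ≡ 6^2 (mod 23)
Computing: 6^2 mod 23 = 13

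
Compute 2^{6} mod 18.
10

Using successive squaring:
Binary expansion of 6: 110
Powers of 2 mod 18 (each is the square of the previous):
  2^1 ≡ 2 (mod 18)
  2^2 ≡ 2² = 4 ≡ 4 (mod 18)
  2^4 ≡ 4² = 16 ≡ 16 (mod 18)
6 = 4 + 2, so 2^6 = 2^4 × 2^2 ≡ 16 × 4 (mod 18)
Multiplying step by step:
  16 × 4 = 64 ≡ 10 (mod 18)
Result: 2^6 ≡ 10 (mod 18)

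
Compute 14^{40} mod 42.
28

Using successive squaring:
Binary expansion of 40: 101000
Powers of 14 mod 42 (each is the square of the previous):
  14^1 ≡ 14 (mod 42)
  14^2 ≡ 14² = 196 ≡ 28 (mod 42)
  14^4 ≡ 28² = 784 ≡ 28 (mod 42)
  14^8 ≡ 28² = 784 ≡ 28 (mod 42)
  14^16 ≡ 28² = 784 ≡ 28 (mod 42)
  14^32 ≡ 28² = 784 ≡ 28 (mod 42)
40 = 32 + 8, so 14^40 = 14^32 × 14^8 ≡ 28 × 28 (mod 42)
Multiplying step by step:
  28 × 28 = 784 ≡ 28 (mod 42)
Result: 14^40 ≡ 28 (mod 42)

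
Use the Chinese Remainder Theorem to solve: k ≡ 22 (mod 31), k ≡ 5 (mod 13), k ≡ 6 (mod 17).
6687

Using the Chinese Remainder Theorem:
M = product of moduli = 6851
For equation 1: M_1 = 221, 221 ≡ 4 (mod 31), inverse of 221 mod 31 is 8 (check: 4 × 8 = 32 ≡ 1 (mod 31))
For equation 2: M_2 = 527, 527 ≡ 7 (mod 13), inverse of 527 mod 13 is 2 (check: 7 × 2 = 14 ≡ 1 (mod 13))
For equation 3: M_3 = 403, 403 ≡ 12 (mod 17), inverse of 403 mod 17 is 10 (check: 12 × 10 = 120 ≡ 1 (mod 17))
Combine: k ≡ Σ r_i×M_i×(M_i⁻¹ mod m_i) = 22×221×8 + 5×527×2 + 6×403×10 = 38896 + 5270 + 24180 = 68346
68346 mod 6851 = 6687
k ≡ 6687 (mod 6851)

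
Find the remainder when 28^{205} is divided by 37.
By Fermat: 28^{36} ≡ 1 (mod 37). 205 = 5×36 + 25. So 28^{205} ≡ 28^{25} ≡ 21 (mod 37)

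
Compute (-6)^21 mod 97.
Using repeated squaring. (-6) ≡ 91 (mod 97). 21 = 16 + 4 + 1 (binary 10101). Repeated squaring mod 97: 91^1 ≡ 91; 91^2 ≡ 91² = 8281 ≡ 36; 91^4 ≡ 36² = 1296 ≡ 35; 91^8 ≡ 35² = 1225 ≡ 61; 91^16 ≡ 61² = 3721 ≡ 35. Multiply: (-6)^21 ≡ 91^16 × 91^4 × 91^1 ≡ 35 × 35 × 91 (mod 97): 35 × 35 = 1225 ≡ 61; 61 × 91 = 5551 ≡ 22. So (-6)^21 ≡ 22 (mod 97).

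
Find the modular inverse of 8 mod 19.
8^(-1) ≡ 12 (mod 19). Verification: 8 × 12 = 96 ≡ 1 (mod 19)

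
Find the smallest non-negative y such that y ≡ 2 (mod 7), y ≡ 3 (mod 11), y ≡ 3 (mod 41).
905

Using the Chinese Remainder Theorem:
M = product of moduli = 3157
For equation 1: M_1 = 451, 451 ≡ 3 (mod 7), inverse of 451 mod 7 is 5 (check: 3 × 5 = 15 ≡ 1 (mod 7))
For equation 2: M_2 = 287, 287 ≡ 1 (mod 11), inverse of 287 mod 11 is 1 (check: 1 × 1 = 1 ≡ 1 (mod 11))
For equation 3: M_3 = 77, 77 ≡ 36 (mod 41), inverse of 77 mod 41 is 8 (check: 36 × 8 = 288 ≡ 1 (mod 41))
Combine: y ≡ Σ r_i×M_i×(M_i⁻¹ mod m_i) = 2×451×5 + 3×287×1 + 3×77×8 = 4510 + 861 + 1848 = 7219
7219 mod 3157 = 905
y ≡ 905 (mod 3157)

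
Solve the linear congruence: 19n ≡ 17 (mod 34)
17

Since gcd(19, 34) = 1 divides 17, a solution exists.
Multiply both sides by the inverse of 19 mod 34:
  19^(-1) mod 34 = 9
  x ≡ 9 × 17 ≡ 153 ≡ 17 (mod 34)
Verification: 19 × 17 = 323 = 9 × 34 + 17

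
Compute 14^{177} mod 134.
14

Using successive squaring:
Binary expansion of 177: 10110001
Powers of 14 mod 134 (each is the square of the previous):
  14^1 ≡ 14 (mod 134)
  14^2 ≡ 14² = 196 ≡ 62 (mod 134)
  14^4 ≡ 62² = 3844 ≡ 92 (mod 134)
  14^8 ≡ 92² = 8464 ≡ 22 (mod 134)
  14^16 ≡ 22² = 484 ≡ 82 (mod 134)
  14^32 ≡ 82² = 6724 ≡ 24 (mod 134)
  14^64 ≡ 24² = 576 ≡ 40 (mod 134)
  14^128 ≡ 40² = 1600 ≡ 126 (mod 134)
177 = 128 + 32 + 16 + 1, so 14^177 = 14^128 × 14^32 × 14^16 × 14^1 ≡ 126 × 24 × 82 × 14 (mod 134)
Multiplying step by step:
  126 × 24 = 3024 ≡ 76 (mod 134)
  76 × 82 = 6232 ≡ 68 (mod 134)
  68 × 14 = 952 ≡ 14 (mod 134)
Result: 14^177 ≡ 14 (mod 134)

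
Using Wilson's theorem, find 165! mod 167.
(166)! = (165)! × (166) ≡ -1 (mod 167). So (165)! ≡ -1 × (166)^(-1) ≡ (-1)×(-1) = 1 (mod 167)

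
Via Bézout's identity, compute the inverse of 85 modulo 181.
Extended GCD: 85(-66) + 181(31) = 1. So 85^(-1) ≡ 115 ≡ 115 (mod 181). Verify: 85 × 115 = 9775 ≡ 1 (mod 181)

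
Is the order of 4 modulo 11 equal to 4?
No, the actual order is 5, not 4.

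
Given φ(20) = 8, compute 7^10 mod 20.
By Euler: 7^{8} ≡ 1 (mod 20) since gcd(7, 20) = 1. 10 = 1×8 + 2. So 7^{10} ≡ 7^{2} ≡ 9 (mod 20)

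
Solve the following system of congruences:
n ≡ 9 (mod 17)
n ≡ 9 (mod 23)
9

Using the Chinese Remainder Theorem:
M = product of moduli = 391
For equation 1: M_1 = 23, 23 ≡ 6 (mod 17), inverse of 23 mod 17 is 3 (check: 6 × 3 = 18 ≡ 1 (mod 17))
For equation 2: M_2 = 17, 17 ≡ 17 (mod 23), inverse of 17 mod 23 is 19 (check: 17 × 19 = 323 ≡ 1 (mod 23))
Combine: n ≡ Σ r_i×M_i×(M_i⁻¹ mod m_i) = 9×23×3 + 9×17×19 = 621 + 2907 = 3528
3528 mod 391 = 9
n ≡ 9 (mod 391)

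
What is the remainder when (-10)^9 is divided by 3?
(-10) ≡ 2 (mod 3). 9 = 8 + 1 (binary 1001). Repeated squaring mod 3: 2^1 ≡ 2; 2^2 ≡ 2² = 4 ≡ 1; 2^4 ≡ 1² = 1 ≡ 1; 2^8 ≡ 1² = 1 ≡ 1. Multiply: (-10)^9 ≡ 2^8 × 2^1 ≡ 1 × 2 (mod 3): 1 × 2 = 2 ≡ 2. So (-10)^9 ≡ 2 (mod 3).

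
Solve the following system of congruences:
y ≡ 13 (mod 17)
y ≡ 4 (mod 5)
64

Using the Chinese Remainder Theorem:
M = product of moduli = 85
For equation 1: M_1 = 5, 5 ≡ 5 (mod 17), inverse of 5 mod 17 is 7 (check: 5 × 7 = 35 ≡ 1 (mod 17))
For equation 2: M_2 = 17, 17 ≡ 2 (mod 5), inverse of 17 mod 5 is 3 (check: 2 × 3 = 6 ≡ 1 (mod 5))
Combine: y ≡ Σ r_i×M_i×(M_i⁻¹ mod m_i) = 13×5×7 + 4×17×3 = 455 + 204 = 659
659 mod 85 = 64
y ≡ 64 (mod 85)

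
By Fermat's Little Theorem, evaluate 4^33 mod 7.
By Fermat: 4^{6} ≡ 1 (mod 7). 33 = 5×6 + 3. So 4^{33} ≡ 4^{3} ≡ 1 (mod 7)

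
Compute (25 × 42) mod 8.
2

(25 × 42) = 1050
1050 mod 8 = 2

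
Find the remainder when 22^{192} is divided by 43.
By Fermat: 22^{42} ≡ 1 (mod 43). 192 = 4×42 + 24. So 22^{192} ≡ 22^{24} ≡ 16 (mod 43)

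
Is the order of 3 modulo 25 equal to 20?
Yes, ord_25(3) = 20.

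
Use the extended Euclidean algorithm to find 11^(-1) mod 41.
Extended GCD: 11(15) + 41(-4) = 1. So 11^(-1) ≡ 15 ≡ 15 (mod 41). Verify: 11 × 15 = 165 ≡ 1 (mod 41)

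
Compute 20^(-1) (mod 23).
15

Using Extended Euclidean Algorithm:
gcd(20, 23) = 1
Bezout coefficients: 20 × -8 + 23 × 7 = 1
So 20 × -8 ≡ 1 (mod 23)
The inverse is -8 mod 23 = 15
Verification: 20 × 15 = 300 = 13 × 23 + 1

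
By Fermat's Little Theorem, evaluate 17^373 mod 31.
By Fermat: 17^{30} ≡ 1 (mod 31). 373 ≡ 13 (mod 30). So 17^{373} ≡ 17^{13} ≡ 3 (mod 31)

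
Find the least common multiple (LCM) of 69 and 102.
2346

First find GCD(69, 102) using the Euclidean algorithm:
69 = 0 × 102 + 69
102 = 1 × 69 + 33
69 = 2 × 33 + 3
33 = 11 × 3 + 0
GCD(69, 102) = 3

LCM formula: LCM(a, b) = (a × b) / GCD(a, b)
LCM(69, 102) = (69 × 102) / 3
LCM(69, 102) = 7038 / 3
LCM(69, 102) = 2346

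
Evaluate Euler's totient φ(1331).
1210

Prime factorization: 1331 = 11^3
Using the formula φ(n) = n × Π(1 - 1/p) for each prime factor p:
φ(1331) = 1331 × (1 - 1/11)
φ(1331) = 1210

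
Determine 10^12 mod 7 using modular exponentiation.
Using Fermat: 10^{6} ≡ 1 (mod 7). 12 ≡ 0 (mod 6). So 10^{12} ≡ 10^{0} ≡ 1 (mod 7)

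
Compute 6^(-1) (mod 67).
56

Using Extended Euclidean Algorithm:
gcd(6, 67) = 1
Bezout coefficients: 6 × -11 + 67 × 1 = 1
So 6 × -11 ≡ 1 (mod 67)
The inverse is -11 mod 67 = 56
Verification: 6 × 56 = 336 = 5 × 67 + 1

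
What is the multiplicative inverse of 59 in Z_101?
12

Using Extended Euclidean Algorithm:
gcd(59, 101) = 1
Bezout coefficients: 59 × 12 + 101 × -7 = 1
So 59 × 12 ≡ 1 (mod 101)
The inverse is 12 mod 101 = 12
Verification: 59 × 12 = 708 = 7 × 101 + 1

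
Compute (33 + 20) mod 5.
3

(33 + 20) = 53
53 mod 5 = 3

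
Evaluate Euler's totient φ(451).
400

Prime factorization: 451 = 11 × 41
Using the formula φ(n) = n × Π(1 - 1/p) for each prime factor p:
φ(451) = 451 × (1 - 1/11) × (1 - 1/41)
φ(451) = 400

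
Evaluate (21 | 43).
(21/43) = 21^{21} mod 43 = 1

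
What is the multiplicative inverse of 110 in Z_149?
110^(-1) ≡ 42 (mod 149). Verification: 110 × 42 = 4620 ≡ 1 (mod 149)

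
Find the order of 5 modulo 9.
Powers of 5 mod 9: 5^1≡5, 5^2≡7, 5^3≡8, 5^4≡4, 5^5≡2, 5^6≡1. Order = 6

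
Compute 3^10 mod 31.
10 = 8 + 2 (binary 1010). Repeated squaring mod 31: 3^1 ≡ 3; 3^2 ≡ 3² = 9 ≡ 9; 3^4 ≡ 9² = 81 ≡ 19; 3^8 ≡ 19² = 361 ≡ 20. Multiply: 3^10 = 3^8 × 3^2 ≡ 20 × 9 (mod 31): 20 × 9 = 180 ≡ 25. So 3^10 ≡ 25 (mod 31).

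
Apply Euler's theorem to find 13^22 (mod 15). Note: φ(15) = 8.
By Euler: 13^{8} ≡ 1 (mod 15) since gcd(13, 15) = 1. 22 = 2×8 + 6. So 13^{22} ≡ 13^{6} ≡ 4 (mod 15)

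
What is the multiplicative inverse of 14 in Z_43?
40

Using Extended Euclidean Algorithm:
gcd(14, 43) = 1
Bezout coefficients: 14 × -3 + 43 × 1 = 1
So 14 × -3 ≡ 1 (mod 43)
The inverse is -3 mod 43 = 40
Verification: 14 × 40 = 560 = 13 × 43 + 1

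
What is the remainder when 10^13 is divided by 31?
Using repeated squaring. 13 = 8 + 4 + 1 (binary 1101). Repeated squaring mod 31: 10^1 ≡ 10; 10^2 ≡ 10² = 100 ≡ 7; 10^4 ≡ 7² = 49 ≡ 18; 10^8 ≡ 18² = 324 ≡ 14. Multiply: 10^13 = 10^8 × 10^4 × 10^1 ≡ 14 × 18 × 10 (mod 31): 14 × 18 = 252 ≡ 4; 4 × 10 = 40 ≡ 9. So 10^13 ≡ 9 (mod 31).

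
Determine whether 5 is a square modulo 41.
By Euler's criterion: 5^{20} ≡ 1 (mod 41). Since this equals 1, 5 is a QR.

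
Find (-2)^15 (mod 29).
Using repeated squaring. (-2) ≡ 27 (mod 29). 15 = 8 + 4 + 2 + 1 (binary 1111). Repeated squaring mod 29: 27^1 ≡ 27; 27^2 ≡ 27² = 729 ≡ 4; 27^4 ≡ 4² = 16 ≡ 16; 27^8 ≡ 16² = 256 ≡ 24. Multiply: (-2)^15 ≡ 27^8 × 27^4 × 27^2 × 27^1 ≡ 24 × 16 × 4 × 27 (mod 29): 24 × 16 = 384 ≡ 7; 7 × 4 = 28 ≡ 28; 28 × 27 = 756 ≡ 2. So (-2)^15 ≡ 2 (mod 29).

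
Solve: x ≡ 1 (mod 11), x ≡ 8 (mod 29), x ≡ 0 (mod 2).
M = 11 × 29 × 2 = 638. M₁ = 58, y₁ ≡ 4 (mod 11). M₂ = 22, y₂ ≡ 4 (mod 29). M₃ = 319, y₃ ≡ 1 (mod 2). x = 1×58×4 + 8×22×4 + 0×319×1 ≡ 298 (mod 638)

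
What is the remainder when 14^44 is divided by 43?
Using Fermat: 14^{42} ≡ 1 (mod 43). 44 ≡ 2 (mod 42). So 14^{44} ≡ 14^{2} ≡ 24 (mod 43)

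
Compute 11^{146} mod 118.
107

Using successive squaring:
Binary expansion of 146: 10010010
Powers of 11 mod 118 (each is the square of the previous):
  11^1 ≡ 11 (mod 118)
  11^2 ≡ 11² = 121 ≡ 3 (mod 118)
  11^4 ≡ 3² = 9 ≡ 9 (mod 118)
  11^8 ≡ 9² = 81 ≡ 81 (mod 118)
  11^16 ≡ 81² = 6561 ≡ 71 (mod 118)
  11^32 ≡ 71² = 5041 ≡ 85 (mod 118)
  11^64 ≡ 85² = 7225 ≡ 27 (mod 118)
  11^128 ≡ 27² = 729 ≡ 21 (mod 118)
146 = 128 + 16 + 2, so 11^146 = 11^128 × 11^16 × 11^2 ≡ 21 × 71 × 3 (mod 118)
Multiplying step by step:
  21 × 71 = 1491 ≡ 75 (mod 118)
  75 × 3 = 225 ≡ 107 (mod 118)
Result: 11^146 ≡ 107 (mod 118)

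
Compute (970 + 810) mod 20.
0

(970 + 810) = 1780
1780 mod 20 = 0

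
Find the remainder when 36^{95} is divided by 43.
By Fermat: 36^{42} ≡ 1 (mod 43). 95 = 2×42 + 11. So 36^{95} ≡ 36^{11} ≡ 6 (mod 43)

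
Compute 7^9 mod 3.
7 ≡ 1 (mod 3). 9 = 8 + 1 (binary 1001). Repeated squaring mod 3: 1^1 ≡ 1; 1^2 ≡ 1² = 1 ≡ 1; 1^4 ≡ 1² = 1 ≡ 1; 1^8 ≡ 1² = 1 ≡ 1. Multiply: 7^9 ≡ 1^8 × 1^1 ≡ 1 × 1 (mod 3): 1 × 1 = 1 ≡ 1. So 7^9 ≡ 1 (mod 3).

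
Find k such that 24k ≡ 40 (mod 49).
18

Since gcd(24, 49) = 1 divides 40, a solution exists.
Multiply both sides by the inverse of 24 mod 49:
  24^(-1) mod 49 = 47
  x ≡ 47 × 40 ≡ 1880 ≡ 18 (mod 49)
Verification: 24 × 18 = 432 = 8 × 49 + 40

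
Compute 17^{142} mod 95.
24

Using successive squaring:
Binary expansion of 142: 10001110
Powers of 17 mod 95 (each is the square of the previous):
  17^1 ≡ 17 (mod 95)
  17^2 ≡ 17² = 289 ≡ 4 (mod 95)
  17^4 ≡ 4² = 16 ≡ 16 (mod 95)
  17^8 ≡ 16² = 256 ≡ 66 (mod 95)
  17^16 ≡ 66² = 4356 ≡ 81 (mod 95)
  17^32 ≡ 81² = 6561 ≡ 6 (mod 95)
  17^64 ≡ 6² = 36 ≡ 36 (mod 95)
  17^128 ≡ 36² = 1296 ≡ 61 (mod 95)
142 = 128 + 8 + 4 + 2, so 17^142 = 17^128 × 17^8 × 17^4 × 17^2 ≡ 61 × 66 × 16 × 4 (mod 95)
Multiplying step by step:
  61 × 66 = 4026 ≡ 36 (mod 95)
  36 × 16 = 576 ≡ 6 (mod 95)
  6 × 4 = 24 ≡ 24 (mod 95)
Result: 17^142 ≡ 24 (mod 95)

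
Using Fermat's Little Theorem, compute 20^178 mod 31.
By Fermat: 20^{30} ≡ 1 (mod 31). 178 ≡ 28 (mod 30). So 20^{178} ≡ 20^{28} ≡ 10 (mod 31)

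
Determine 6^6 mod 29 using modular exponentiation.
6 = 4 + 2 (binary 110). Repeated squaring mod 29: 6^1 ≡ 6; 6^2 ≡ 6² = 36 ≡ 7; 6^4 ≡ 7² = 49 ≡ 20. Multiply: 6^6 = 6^4 × 6^2 ≡ 20 × 7 (mod 29): 20 × 7 = 140 ≡ 24. So 6^6 ≡ 24 (mod 29).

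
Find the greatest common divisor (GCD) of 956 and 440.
4

Using the Euclidean algorithm:
956 = 2 × 440 + 76
440 = 5 × 76 + 60
76 = 1 × 60 + 16
60 = 3 × 16 + 12
16 = 1 × 12 + 4
12 = 3 × 4 + 0

GCD(956, 440) = 4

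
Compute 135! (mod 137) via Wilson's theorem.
(136)! = (135)! × (136) ≡ -1 (mod 137). So (135)! ≡ -1 × (136)^(-1) ≡ (-1)×(-1) = 1 (mod 137)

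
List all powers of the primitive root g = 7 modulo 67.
g^1, g^2, ..., g^{66} mod 67: {7, 49, 8, 56, 57, 64, 46, 54, 43, 33, 30, 9, 63, 39, 5, 35, 44, 40, 12, 17, 52, 29, 2, 14, 31, 16, 45, 47, 61, 25, 41, 19, 66, 60, 18, 59, 11, 10, 3, 21, 13, 24, 34, 37, 58, 4, 28, 62, 32, 23, 27, 55, 50, 15, 38, 65, 53, 36, 51, 22, 20, 6, 42, 26, 48, 1}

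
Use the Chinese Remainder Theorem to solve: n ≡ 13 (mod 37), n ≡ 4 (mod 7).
235

Using the Chinese Remainder Theorem:
M = product of moduli = 259
For equation 1: M_1 = 7, 7 ≡ 7 (mod 37), inverse of 7 mod 37 is 16 (check: 7 × 16 = 112 ≡ 1 (mod 37))
For equation 2: M_2 = 37, 37 ≡ 2 (mod 7), inverse of 37 mod 7 is 4 (check: 2 × 4 = 8 ≡ 1 (mod 7))
Combine: n ≡ Σ r_i×M_i×(M_i⁻¹ mod m_i) = 13×7×16 + 4×37×4 = 1456 + 592 = 2048
2048 mod 259 = 235
n ≡ 235 (mod 259)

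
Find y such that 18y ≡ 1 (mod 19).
18^(-1) ≡ 18 (mod 19). Verification: 18 × 18 = 324 ≡ 1 (mod 19)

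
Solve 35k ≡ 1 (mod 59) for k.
27

Using Extended Euclidean Algorithm:
gcd(35, 59) = 1
Bezout coefficients: 35 × 27 + 59 × -16 = 1
So 35 × 27 ≡ 1 (mod 59)
The inverse is 27 mod 59 = 27
Verification: 35 × 27 = 945 = 16 × 59 + 1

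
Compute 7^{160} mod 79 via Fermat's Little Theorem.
31

By Fermat's Little Theorem, a^(p-1) ≡ 1 (mod p) for prime p and gcd(a, p) = 1
Here p = 79, so 7^78 ≡ 1 (mod 79)
We can reduce the exponent: 160 mod 78 = 4
So 7^160 ≡ 7^4 (mod 79)
Computing: 7^4 mod 79 = 31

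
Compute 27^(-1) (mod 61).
27^(-1) ≡ 52 (mod 61). Verification: 27 × 52 = 1404 ≡ 1 (mod 61)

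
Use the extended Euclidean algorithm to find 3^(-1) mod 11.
Extended GCD: 3(4) + 11(-1) = 1. So 3^(-1) ≡ 4 ≡ 4 (mod 11). Verify: 3 × 4 = 12 ≡ 1 (mod 11)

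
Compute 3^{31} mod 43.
33

Using successive squaring:
Binary expansion of 31: 11111
Powers of 3 mod 43 (each is the square of the previous):
  3^1 ≡ 3 (mod 43)
  3^2 ≡ 3² = 9 ≡ 9 (mod 43)
  3^4 ≡ 9² = 81 ≡ 38 (mod 43)
  3^8 ≡ 38² = 1444 ≡ 25 (mod 43)
  3^16 ≡ 25² = 625 ≡ 23 (mod 43)
31 = 16 + 8 + 4 + 2 + 1, so 3^31 = 3^16 × 3^8 × 3^4 × 3^2 × 3^1 ≡ 23 × 25 × 38 × 9 × 3 (mod 43)
Multiplying step by step:
  23 × 25 = 575 ≡ 16 (mod 43)
  16 × 38 = 608 ≡ 6 (mod 43)
  6 × 9 = 54 ≡ 11 (mod 43)
  11 × 3 = 33 ≡ 33 (mod 43)
Result: 3^31 ≡ 33 (mod 43)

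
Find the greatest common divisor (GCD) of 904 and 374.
2

Using the Euclidean algorithm:
904 = 2 × 374 + 156
374 = 2 × 156 + 62
156 = 2 × 62 + 32
62 = 1 × 32 + 30
32 = 1 × 30 + 2
30 = 15 × 2 + 0

GCD(904, 374) = 2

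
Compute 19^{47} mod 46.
5

Using successive squaring:
Binary expansion of 47: 101111
Powers of 19 mod 46 (each is the square of the previous):
  19^1 ≡ 19 (mod 46)
  19^2 ≡ 19² = 361 ≡ 39 (mod 46)
  19^4 ≡ 39² = 1521 ≡ 3 (mod 46)
  19^8 ≡ 3² = 9 ≡ 9 (mod 46)
  19^16 ≡ 9² = 81 ≡ 35 (mod 46)
  19^32 ≡ 35² = 1225 ≡ 29 (mod 46)
47 = 32 + 8 + 4 + 2 + 1, so 19^47 = 19^32 × 19^8 × 19^4 × 19^2 × 19^1 ≡ 29 × 9 × 3 × 39 × 19 (mod 46)
Multiplying step by step:
  29 × 9 = 261 ≡ 31 (mod 46)
  31 × 3 = 93 ≡ 1 (mod 46)
  1 × 39 = 39 ≡ 39 (mod 46)
  39 × 19 = 741 ≡ 5 (mod 46)
Result: 19^47 ≡ 5 (mod 46)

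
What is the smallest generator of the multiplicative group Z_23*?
p - 1 = 22 has prime divisors 2, 11. h is a primitive root mod 23 iff h^(22/q) ≢ 1 (mod 23) for each such q.
h = 2: 2^11 ≡ 1, 2^2 ≡ 4 (mod 23); 2^11 ≡ 1, so not a primitive root.
h = 3: 3^11 ≡ 1, 3^2 ≡ 9 (mod 23); 3^11 ≡ 1, so not a primitive root.
h = 4: 4^11 ≡ 1, 4^2 ≡ 16 (mod 23); 4^11 ≡ 1, so not a primitive root.
h = 5: 5^11 ≡ 22, 5^2 ≡ 2 (mod 23); none is 1, so 5 has order 22 and is a primitive root.
The smallest primitive root mod 23 is g = 5.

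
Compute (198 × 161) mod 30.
18

(198 × 161) = 31878
31878 mod 30 = 18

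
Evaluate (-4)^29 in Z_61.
Using repeated squaring. (-4) ≡ 57 (mod 61). 29 = 16 + 8 + 4 + 1 (binary 11101). Repeated squaring mod 61: 57^1 ≡ 57; 57^2 ≡ 57² = 3249 ≡ 16; 57^4 ≡ 16² = 256 ≡ 12; 57^8 ≡ 12² = 144 ≡ 22; 57^16 ≡ 22² = 484 ≡ 57. Multiply: (-4)^29 ≡ 57^16 × 57^8 × 57^4 × 57^1 ≡ 57 × 22 × 12 × 57 (mod 61): 57 × 22 = 1254 ≡ 34; 34 × 12 = 408 ≡ 42; 42 × 57 = 2394 ≡ 15. So (-4)^29 ≡ 15 (mod 61).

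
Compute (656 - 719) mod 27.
18

(656 - 719) = -63
-63 mod 27 = 18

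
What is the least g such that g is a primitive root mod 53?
p - 1 = 52 has prime divisors 2, 13. h is a primitive root mod 53 iff h^(52/q) ≢ 1 (mod 53) for each such q.
h = 2: 2^26 ≡ 52, 2^4 ≡ 16 (mod 53); none is 1, so 2 has order 52 and is a primitive root.
The smallest primitive root mod 53 is g = 2.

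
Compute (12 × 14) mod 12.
0

(12 × 14) = 168
168 mod 12 = 0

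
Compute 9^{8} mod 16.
1

Using successive squaring:
Binary expansion of 8: 1000
Powers of 9 mod 16 (each is the square of the previous):
  9^1 ≡ 9 (mod 16)
  9^2 ≡ 9² = 81 ≡ 1 (mod 16)
  9^4 ≡ 1² = 1 ≡ 1 (mod 16)
  9^8 ≡ 1² = 1 ≡ 1 (mod 16)
8 is a power of 2, so 9^8 is the last square: ≡ 1 (mod 16)
Result: 9^8 ≡ 1 (mod 16)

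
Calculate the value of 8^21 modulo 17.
Using Fermat: 8^{16} ≡ 1 (mod 17). 21 ≡ 5 (mod 16). So 8^{21} ≡ 8^{5} ≡ 9 (mod 17)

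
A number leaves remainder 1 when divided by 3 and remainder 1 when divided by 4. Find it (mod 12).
M = 3 × 4 = 12. M₁ = 4, y₁ ≡ 1 (mod 3). M₂ = 3, y₂ ≡ 3 (mod 4). r = 1×4×1 + 1×3×3 ≡ 1 (mod 12)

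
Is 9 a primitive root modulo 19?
p - 1 = 18 has prime divisors 2, 3. Check 9^(18/q) mod 19 for each: 9^(18/2) = 9^9 ≡ 1, 9^(18/3) = 9^6 ≡ 11 (mod 19). Since 9^9 ≡ 1 (mod 19), the order of 9 divides 9 (in fact the order is 9) ≠ 18, so it is not a primitive root.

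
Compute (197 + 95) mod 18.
4

(197 + 95) = 292
292 mod 18 = 4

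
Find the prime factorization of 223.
223

Divide by primes starting from smallest:
223 ÷ 223 = 1

223 = 223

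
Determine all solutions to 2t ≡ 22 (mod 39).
11

Since gcd(2, 39) = 1 divides 22, a solution exists.
Multiply both sides by the inverse of 2 mod 39:
  2^(-1) mod 39 = 20
  x ≡ 20 × 22 ≡ 440 ≡ 11 (mod 39)
Verification: 2 × 11 = 22 = 0 × 39 + 22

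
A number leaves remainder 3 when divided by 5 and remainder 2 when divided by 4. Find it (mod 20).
M = 5 × 4 = 20. M₁ = 4, y₁ ≡ 4 (mod 5). M₂ = 5, y₂ ≡ 1 (mod 4). y = 3×4×4 + 2×5×1 ≡ 18 (mod 20)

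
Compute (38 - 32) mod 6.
0

(38 - 32) = 6
6 mod 6 = 0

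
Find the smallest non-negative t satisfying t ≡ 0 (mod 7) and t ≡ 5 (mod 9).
M = 7 × 9 = 63. M₁ = 9, y₁ ≡ 4 (mod 7). M₂ = 7, y₂ ≡ 4 (mod 9). t = 0×9×4 + 5×7×4 ≡ 14 (mod 63)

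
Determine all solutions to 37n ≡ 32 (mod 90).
86

Since gcd(37, 90) = 1 divides 32, a solution exists.
Multiply both sides by the inverse of 37 mod 90:
  37^(-1) mod 90 = 73
  x ≡ 73 × 32 ≡ 2336 ≡ 86 (mod 90)
Verification: 37 × 86 = 3182 = 35 × 90 + 32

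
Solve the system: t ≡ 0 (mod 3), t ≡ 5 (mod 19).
M = 3 × 19 = 57. M₁ = 19, y₁ ≡ 1 (mod 3). M₂ = 3, y₂ ≡ 13 (mod 19). t = 0×19×1 + 5×3×13 ≡ 24 (mod 57)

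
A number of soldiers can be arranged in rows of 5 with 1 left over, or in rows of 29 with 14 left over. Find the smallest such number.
M = 5 × 29 = 145. M₁ = 29, y₁ ≡ 4 (mod 5). M₂ = 5, y₂ ≡ 6 (mod 29). k = 1×29×4 + 14×5×6 ≡ 101 (mod 145). The smallest positive such number is 101.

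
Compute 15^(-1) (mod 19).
14

Using Extended Euclidean Algorithm:
gcd(15, 19) = 1
Bezout coefficients: 15 × -5 + 19 × 4 = 1
So 15 × -5 ≡ 1 (mod 19)
The inverse is -5 mod 19 = 14
Verification: 15 × 14 = 210 = 11 × 19 + 1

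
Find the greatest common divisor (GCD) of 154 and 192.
2

Using the Euclidean algorithm:
154 = 0 × 192 + 154
192 = 1 × 154 + 38
154 = 4 × 38 + 2
38 = 19 × 2 + 0

GCD(154, 192) = 2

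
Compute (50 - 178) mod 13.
2

(50 - 178) = -128
-128 mod 13 = 2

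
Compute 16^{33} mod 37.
10

Using successive squaring:
Binary expansion of 33: 100001
Powers of 16 mod 37 (each is the square of the previous):
  16^1 ≡ 16 (mod 37)
  16^2 ≡ 16² = 256 ≡ 34 (mod 37)
  16^4 ≡ 34² = 1156 ≡ 9 (mod 37)
  16^8 ≡ 9² = 81 ≡ 7 (mod 37)
  16^16 ≡ 7² = 49 ≡ 12 (mod 37)
  16^32 ≡ 12² = 144 ≡ 33 (mod 37)
33 = 32 + 1, so 16^33 = 16^32 × 16^1 ≡ 33 × 16 (mod 37)
Multiplying step by step:
  33 × 16 = 528 ≡ 10 (mod 37)
Result: 16^33 ≡ 10 (mod 37)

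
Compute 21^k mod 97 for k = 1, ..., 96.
g^1, g^2, ..., g^{96} mod 97: {21, 53, 46, 93, 13, 79, 10, 16, 45, 72, 57, 33, 14, 3, 63, 62, 41, 85, 39, 43, 30, 48, 38, 22, 74, 2, 42, 9, 92, 89, 26, 61, 20, 32, 90, 47, 17, 66, 28, 6, 29, 27, 82, 73, 78, 86, 60, 96, 76, 44, 51, 4, 84, 18, 87, 81, 52, 25, 40, 64, 83, 94, 34, 35, 56, 12, 58, 54, 67, 49, 59, 75, 23, 95, 55, 88, 5, 8, 71, 36, 77, 65, 7, 50, 80, 31, 69, 91, 68, 70, 15, 24, 19, 11, 37, 1}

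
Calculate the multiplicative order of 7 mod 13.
Powers of 7 mod 13: 7^1≡7, 7^2≡10, 7^3≡5, 7^4≡9, 7^5≡11, 7^6≡12, 7^7≡6, 7^8≡3, 7^9≡8, 7^10≡4, 7^11≡2, 7^12≡1. Order = 12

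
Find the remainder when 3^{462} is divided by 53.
By Fermat: 3^{52} ≡ 1 (mod 53). 462 = 8×52 + 46. So 3^{462} ≡ 3^{46} ≡ 4 (mod 53)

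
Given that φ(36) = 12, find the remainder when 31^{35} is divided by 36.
By Euler: 31^{12} ≡ 1 (mod 36) since gcd(31, 36) = 1. 35 = 2×12 + 11. So 31^{35} ≡ 31^{11} ≡ 7 (mod 36)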